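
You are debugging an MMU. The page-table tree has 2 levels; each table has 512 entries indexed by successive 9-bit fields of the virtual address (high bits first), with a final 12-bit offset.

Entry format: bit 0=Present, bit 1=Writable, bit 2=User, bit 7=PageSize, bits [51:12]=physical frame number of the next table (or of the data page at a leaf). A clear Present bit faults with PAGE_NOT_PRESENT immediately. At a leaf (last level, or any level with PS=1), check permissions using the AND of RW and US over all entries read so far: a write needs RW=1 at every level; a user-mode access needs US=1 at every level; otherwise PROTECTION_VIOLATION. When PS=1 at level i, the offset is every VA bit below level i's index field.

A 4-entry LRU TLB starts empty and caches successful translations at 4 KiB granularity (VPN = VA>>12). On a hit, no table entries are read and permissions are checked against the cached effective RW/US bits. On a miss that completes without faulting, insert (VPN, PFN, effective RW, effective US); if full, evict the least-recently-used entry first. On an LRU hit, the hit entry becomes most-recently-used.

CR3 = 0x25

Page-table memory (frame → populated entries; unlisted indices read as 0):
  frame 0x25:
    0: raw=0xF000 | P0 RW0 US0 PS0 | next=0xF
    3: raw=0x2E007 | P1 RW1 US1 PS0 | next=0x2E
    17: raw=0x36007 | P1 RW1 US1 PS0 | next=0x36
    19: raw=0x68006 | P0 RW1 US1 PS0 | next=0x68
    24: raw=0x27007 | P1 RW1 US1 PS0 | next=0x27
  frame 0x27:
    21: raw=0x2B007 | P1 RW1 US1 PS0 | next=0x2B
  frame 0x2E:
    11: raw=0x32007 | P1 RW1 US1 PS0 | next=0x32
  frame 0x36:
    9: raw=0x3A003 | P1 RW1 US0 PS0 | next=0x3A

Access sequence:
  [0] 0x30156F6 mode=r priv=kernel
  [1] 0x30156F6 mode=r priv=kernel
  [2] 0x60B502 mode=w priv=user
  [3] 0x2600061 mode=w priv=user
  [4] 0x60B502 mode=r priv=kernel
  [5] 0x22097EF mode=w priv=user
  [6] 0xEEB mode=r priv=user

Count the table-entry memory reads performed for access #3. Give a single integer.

Per-access translation:
#0 VA=0x30156F6 (r,kernel):
  [0] read 0x25 idx=24: raw=0x27007 flags P=1 W=1 U=1 S=0
  [1] read 0x27 idx=21: raw=0x2B007 flags P=1 W=1 U=1 S=0
  → PA=0x2B6F6  (2 entries read)
#1 VA=0x30156F6 (r,kernel):
  TLB hit vpn=0x3015 → PA=0x2B6F6
#2 VA=0x60B502 (w,user):
  [0] read 0x25 idx=3: raw=0x2E007 flags P=1 W=1 U=1 S=0
  [1] read 0x2E idx=11: raw=0x32007 flags P=1 W=1 U=1 S=0
  → PA=0x32502  (2 entries read)
#3 VA=0x2600061 (w,user):
  [0] read 0x25 idx=19: raw=0x68006 flags P=0 W=1 U=1 S=0
  → PAGE_NOT_PRESENT  (1 entries read)
#4 VA=0x60B502 (r,kernel):
  TLB hit vpn=0x60B → PA=0x32502
#5 VA=0x22097EF (w,user):
  [0] read 0x25 idx=17: raw=0x36007 flags P=1 W=1 U=1 S=0
  [1] read 0x36 idx=9: raw=0x3A003 flags P=1 W=1 U=0 S=0
  → PROTECTION_VIOLATION  (2 entries read)
#6 VA=0xEEB (r,user):
  [0] read 0x25 idx=0: raw=0xF000 flags P=0 W=0 U=0 S=0
  → PAGE_NOT_PRESENT  (1 entries read)

Entries read for #3: 1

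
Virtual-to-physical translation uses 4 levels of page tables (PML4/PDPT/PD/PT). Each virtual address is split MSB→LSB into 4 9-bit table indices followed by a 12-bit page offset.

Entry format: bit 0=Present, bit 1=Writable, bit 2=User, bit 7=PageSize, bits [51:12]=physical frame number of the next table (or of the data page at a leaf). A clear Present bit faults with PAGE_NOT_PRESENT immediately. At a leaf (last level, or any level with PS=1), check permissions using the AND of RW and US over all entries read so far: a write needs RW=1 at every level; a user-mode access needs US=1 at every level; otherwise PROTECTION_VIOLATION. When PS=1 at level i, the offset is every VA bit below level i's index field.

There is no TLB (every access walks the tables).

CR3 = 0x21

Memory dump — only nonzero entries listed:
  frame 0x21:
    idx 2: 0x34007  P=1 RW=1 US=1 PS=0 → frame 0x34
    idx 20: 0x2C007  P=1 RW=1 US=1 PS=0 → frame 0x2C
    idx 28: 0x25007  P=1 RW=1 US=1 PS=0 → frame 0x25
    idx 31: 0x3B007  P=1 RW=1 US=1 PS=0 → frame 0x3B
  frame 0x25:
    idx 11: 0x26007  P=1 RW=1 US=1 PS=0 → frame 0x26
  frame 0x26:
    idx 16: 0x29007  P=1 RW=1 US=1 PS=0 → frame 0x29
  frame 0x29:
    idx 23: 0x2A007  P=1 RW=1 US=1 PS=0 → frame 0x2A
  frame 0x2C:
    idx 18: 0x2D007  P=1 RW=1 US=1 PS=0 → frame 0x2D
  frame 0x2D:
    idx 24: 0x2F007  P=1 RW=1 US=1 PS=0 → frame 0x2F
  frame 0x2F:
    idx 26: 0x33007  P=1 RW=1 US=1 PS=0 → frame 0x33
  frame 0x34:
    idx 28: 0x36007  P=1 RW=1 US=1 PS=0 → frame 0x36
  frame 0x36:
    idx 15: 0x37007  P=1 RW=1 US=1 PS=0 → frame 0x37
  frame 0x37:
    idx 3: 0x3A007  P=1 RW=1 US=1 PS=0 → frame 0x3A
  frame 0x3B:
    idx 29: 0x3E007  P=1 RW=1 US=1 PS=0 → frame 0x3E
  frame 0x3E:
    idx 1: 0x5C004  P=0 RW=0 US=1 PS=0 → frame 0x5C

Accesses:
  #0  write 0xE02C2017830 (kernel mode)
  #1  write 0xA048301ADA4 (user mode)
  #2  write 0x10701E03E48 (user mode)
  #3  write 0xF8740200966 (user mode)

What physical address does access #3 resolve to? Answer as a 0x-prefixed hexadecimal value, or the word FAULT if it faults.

Walk each access:
#0 VA=0xE02C2017830 (w,kernel):
  [0] read 0x21 idx=28: raw=0x25007 flags P=1 W=1 U=1 S=0
  [1] read 0x25 idx=11: raw=0x26007 flags P=1 W=1 U=1 S=0
  [2] read 0x26 idx=16: raw=0x29007 flags P=1 W=1 U=1 S=0
  [3] read 0x29 idx=23: raw=0x2A007 flags P=1 W=1 U=1 S=0
  → PA=0x2A830  (4 entries read)
#1 VA=0xA048301ADA4 (w,user):
  [0] read 0x21 idx=20: raw=0x2C007 flags P=1 W=1 U=1 S=0
  [1] read 0x2C idx=18: raw=0x2D007 flags P=1 W=1 U=1 S=0
  [2] read 0x2D idx=24: raw=0x2F007 flags P=1 W=1 U=1 S=0
  [3] read 0x2F idx=26: raw=0x33007 flags P=1 W=1 U=1 S=0
  → PA=0x33DA4  (4 entries read)
#2 VA=0x10701E03E48 (w,user):
  [0] read 0x21 idx=2: raw=0x34007 flags P=1 W=1 U=1 S=0
  [1] read 0x34 idx=28: raw=0x36007 flags P=1 W=1 U=1 S=0
  [2] read 0x36 idx=15: raw=0x37007 flags P=1 W=1 U=1 S=0
  [3] read 0x37 idx=3: raw=0x3A007 flags P=1 W=1 U=1 S=0
  → PA=0x3AE48  (4 entries read)
#3 VA=0xF8740200966 (w,user):
  [0] read 0x21 idx=31: raw=0x3B007 flags P=1 W=1 U=1 S=0
  [1] read 0x3B idx=29: raw=0x3E007 flags P=1 W=1 U=1 S=0
  [2] read 0x3E idx=1: raw=0x5C004 flags P=0 W=0 U=1 S=0
  → PAGE_NOT_PRESENT  (3 entries read)

Access #3 PA: FAULT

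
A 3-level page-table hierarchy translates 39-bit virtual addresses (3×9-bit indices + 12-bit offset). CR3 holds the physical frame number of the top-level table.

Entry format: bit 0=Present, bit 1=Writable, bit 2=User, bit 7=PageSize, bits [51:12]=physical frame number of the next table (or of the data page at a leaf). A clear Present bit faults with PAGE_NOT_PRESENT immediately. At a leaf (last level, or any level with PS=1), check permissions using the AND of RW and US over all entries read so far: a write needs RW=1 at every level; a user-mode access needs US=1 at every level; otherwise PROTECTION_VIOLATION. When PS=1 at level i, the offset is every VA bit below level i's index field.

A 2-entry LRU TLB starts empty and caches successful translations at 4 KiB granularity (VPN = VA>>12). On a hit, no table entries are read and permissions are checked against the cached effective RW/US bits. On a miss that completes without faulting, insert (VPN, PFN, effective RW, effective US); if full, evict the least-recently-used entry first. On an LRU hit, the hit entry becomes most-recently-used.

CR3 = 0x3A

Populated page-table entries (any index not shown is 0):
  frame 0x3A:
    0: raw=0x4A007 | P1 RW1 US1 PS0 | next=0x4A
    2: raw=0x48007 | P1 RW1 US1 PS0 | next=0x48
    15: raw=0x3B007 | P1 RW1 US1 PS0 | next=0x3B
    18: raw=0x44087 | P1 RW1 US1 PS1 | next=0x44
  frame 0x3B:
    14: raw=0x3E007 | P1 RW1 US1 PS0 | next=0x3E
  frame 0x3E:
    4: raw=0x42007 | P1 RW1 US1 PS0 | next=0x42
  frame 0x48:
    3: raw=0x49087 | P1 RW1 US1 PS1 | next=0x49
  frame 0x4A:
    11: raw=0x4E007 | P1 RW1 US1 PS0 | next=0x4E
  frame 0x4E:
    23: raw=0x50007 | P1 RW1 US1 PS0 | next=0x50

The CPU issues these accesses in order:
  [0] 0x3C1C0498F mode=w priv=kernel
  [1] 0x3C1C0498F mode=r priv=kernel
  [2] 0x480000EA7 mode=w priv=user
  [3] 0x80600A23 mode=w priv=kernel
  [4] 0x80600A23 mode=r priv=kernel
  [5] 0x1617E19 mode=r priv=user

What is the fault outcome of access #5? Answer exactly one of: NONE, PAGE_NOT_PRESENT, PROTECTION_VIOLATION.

Trace:
#0 VA=0x3C1C0498F (w,kernel):
  L0: frame=0x3A idx=15 entry=0x3B007 [P=1 RW=1 US=1 PS=0]
  L1: frame=0x3B idx=14 entry=0x3E007 [P=1 RW=1 US=1 PS=0]
  L2: frame=0x3E idx=4 entry=0x42007 [P=1 RW=1 US=1 PS=0]
  → PA=0x4298F  (3 entries read)
#1 VA=0x3C1C0498F (r,kernel):
  TLB hit vpn=0x3C1C04 → PA=0x4298F
#2 VA=0x480000EA7 (w,user):
  L0: frame=0x3A idx=18 entry=0x44087 [P=1 RW=1 US=1 PS=1]
  → PA=0x44EA7 (huge @L0)  (1 entries read)
#3 VA=0x80600A23 (w,kernel):
  L0: frame=0x3A idx=2 entry=0x48007 [P=1 RW=1 US=1 PS=0]
  L1: frame=0x48 idx=3 entry=0x49087 [P=1 RW=1 US=1 PS=1]
  → PA=0x49A23 (huge @L1)  (2 entries read)
#4 VA=0x80600A23 (r,kernel):
  TLB hit vpn=0x80600 → PA=0x49A23
#5 VA=0x1617E19 (r,user):
  L0: frame=0x3A idx=0 entry=0x4A007 [P=1 RW=1 US=1 PS=0]
  L1: frame=0x4A idx=11 entry=0x4E007 [P=1 RW=1 US=1 PS=0]
  L2: frame=0x4E idx=23 entry=0x50007 [P=1 RW=1 US=1 PS=0]
  → PA=0x50E19  (3 entries read)

Access #5 fault: NONE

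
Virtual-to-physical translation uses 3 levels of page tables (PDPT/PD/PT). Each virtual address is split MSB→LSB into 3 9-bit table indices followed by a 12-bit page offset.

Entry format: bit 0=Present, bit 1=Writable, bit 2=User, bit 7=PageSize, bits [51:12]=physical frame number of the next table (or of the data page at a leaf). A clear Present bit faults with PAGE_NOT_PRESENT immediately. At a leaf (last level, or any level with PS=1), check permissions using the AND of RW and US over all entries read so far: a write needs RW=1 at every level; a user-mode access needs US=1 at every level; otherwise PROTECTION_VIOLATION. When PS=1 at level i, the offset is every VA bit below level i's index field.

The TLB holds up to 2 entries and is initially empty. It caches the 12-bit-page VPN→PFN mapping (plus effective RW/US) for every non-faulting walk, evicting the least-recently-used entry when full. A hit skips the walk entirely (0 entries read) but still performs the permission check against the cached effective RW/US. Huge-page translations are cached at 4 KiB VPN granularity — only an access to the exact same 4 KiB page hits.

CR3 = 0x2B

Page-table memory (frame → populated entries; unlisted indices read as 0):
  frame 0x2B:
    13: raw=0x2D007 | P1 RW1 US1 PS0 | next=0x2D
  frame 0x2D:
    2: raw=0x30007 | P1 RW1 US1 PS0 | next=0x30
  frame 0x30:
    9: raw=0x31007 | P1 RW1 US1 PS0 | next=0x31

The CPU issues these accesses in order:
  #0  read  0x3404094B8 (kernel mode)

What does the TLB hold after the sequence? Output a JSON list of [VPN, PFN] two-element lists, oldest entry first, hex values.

Walk each access:
#0 VA=0x3404094B8 (r,kernel):
  L0: frame=0x2B idx=13 entry=0x2D007 [P=1 RW=1 US=1 PS=0]
  L1: frame=0x2D idx=2 entry=0x30007 [P=1 RW=1 US=1 PS=0]
  L2: frame=0x30 idx=9 entry=0x31007 [P=1 RW=1 US=1 PS=0]
  ✓ 0x314B8  — 3 lookups

TLB: [["0x340409", "0x31"]]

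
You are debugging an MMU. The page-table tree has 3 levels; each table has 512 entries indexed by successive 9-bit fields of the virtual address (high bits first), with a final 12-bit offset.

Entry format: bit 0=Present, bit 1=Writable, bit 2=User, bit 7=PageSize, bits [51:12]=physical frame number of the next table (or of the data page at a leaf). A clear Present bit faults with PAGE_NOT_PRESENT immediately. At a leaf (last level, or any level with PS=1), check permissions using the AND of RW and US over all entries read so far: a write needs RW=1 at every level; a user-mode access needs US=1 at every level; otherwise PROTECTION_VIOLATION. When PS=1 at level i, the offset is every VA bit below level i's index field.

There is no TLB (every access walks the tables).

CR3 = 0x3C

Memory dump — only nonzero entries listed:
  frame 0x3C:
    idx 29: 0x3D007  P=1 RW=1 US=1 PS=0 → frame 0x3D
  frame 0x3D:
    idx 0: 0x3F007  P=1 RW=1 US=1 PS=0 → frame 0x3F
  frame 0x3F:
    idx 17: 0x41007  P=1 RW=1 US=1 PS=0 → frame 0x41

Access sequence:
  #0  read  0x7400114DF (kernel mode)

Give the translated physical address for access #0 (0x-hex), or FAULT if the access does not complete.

Trace:
#0 VA=0x7400114DF (r,kernel):
  lvl0: tbl 0x3C, slot 29 ⇒ 0x3D007 (P1/RW1/US1/PS0)
  lvl1: tbl 0x3D, slot 0 ⇒ 0x3F007 (P1/RW1/US1/PS0)
  lvl2: tbl 0x3F, slot 17 ⇒ 0x41007 (P1/RW1/US1/PS0)
  ✓ 0x414DF  — 3 lookups

Access #0 PA: 0x414DF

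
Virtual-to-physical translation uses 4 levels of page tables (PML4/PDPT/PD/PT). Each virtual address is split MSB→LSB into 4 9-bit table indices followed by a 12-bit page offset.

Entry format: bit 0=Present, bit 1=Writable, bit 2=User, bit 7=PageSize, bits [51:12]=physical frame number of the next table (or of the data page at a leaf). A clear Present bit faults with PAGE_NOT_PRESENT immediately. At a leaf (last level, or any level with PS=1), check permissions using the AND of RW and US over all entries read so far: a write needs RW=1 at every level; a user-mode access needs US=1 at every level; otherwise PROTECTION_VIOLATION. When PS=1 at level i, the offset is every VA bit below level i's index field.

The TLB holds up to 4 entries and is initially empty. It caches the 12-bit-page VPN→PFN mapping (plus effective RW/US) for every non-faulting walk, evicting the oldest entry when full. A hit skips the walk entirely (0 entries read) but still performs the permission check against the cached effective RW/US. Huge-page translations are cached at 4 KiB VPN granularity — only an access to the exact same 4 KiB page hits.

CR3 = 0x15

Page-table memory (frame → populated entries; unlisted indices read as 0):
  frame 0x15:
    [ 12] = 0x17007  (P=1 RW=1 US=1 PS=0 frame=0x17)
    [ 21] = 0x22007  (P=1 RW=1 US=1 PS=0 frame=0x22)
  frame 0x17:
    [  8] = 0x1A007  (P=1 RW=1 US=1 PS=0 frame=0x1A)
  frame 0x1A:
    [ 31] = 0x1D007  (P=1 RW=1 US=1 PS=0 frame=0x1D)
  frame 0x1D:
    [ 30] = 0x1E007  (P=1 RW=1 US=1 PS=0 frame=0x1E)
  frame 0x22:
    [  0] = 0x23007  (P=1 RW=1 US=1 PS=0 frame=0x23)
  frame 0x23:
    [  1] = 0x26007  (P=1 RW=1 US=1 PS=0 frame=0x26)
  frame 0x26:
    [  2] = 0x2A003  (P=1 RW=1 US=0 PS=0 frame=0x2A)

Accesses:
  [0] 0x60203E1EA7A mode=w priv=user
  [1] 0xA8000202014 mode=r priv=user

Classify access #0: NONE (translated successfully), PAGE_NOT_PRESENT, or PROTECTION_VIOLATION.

Trace:
#0 VA=0x60203E1EA7A (w,user):
  lvl0: tbl 0x15, slot 12 ⇒ 0x17007 (P1/RW1/US1/PS0)
  lvl1: tbl 0x17, slot 8 ⇒ 0x1A007 (P1/RW1/US1/PS0)
  lvl2: tbl 0x1A, slot 31 ⇒ 0x1D007 (P1/RW1/US1/PS0)
  lvl3: tbl 0x1D, slot 30 ⇒ 0x1E007 (P1/RW1/US1/PS0)
  ⇒ phys 0x1EA7A  [4 reads]
#1 VA=0xA8000202014 (r,user):
  lvl0: tbl 0x15, slot 21 ⇒ 0x22007 (P1/RW1/US1/PS0)
  lvl1: tbl 0x22, slot 0 ⇒ 0x23007 (P1/RW1/US1/PS0)
  lvl2: tbl 0x23, slot 1 ⇒ 0x26007 (P1/RW1/US1/PS0)
  lvl3: tbl 0x26, slot 2 ⇒ 0x2A003 (P1/RW1/US0/PS0)
  ✗ PROTECTION_VIOLATION  [4 reads]

Access #0 fault: NONE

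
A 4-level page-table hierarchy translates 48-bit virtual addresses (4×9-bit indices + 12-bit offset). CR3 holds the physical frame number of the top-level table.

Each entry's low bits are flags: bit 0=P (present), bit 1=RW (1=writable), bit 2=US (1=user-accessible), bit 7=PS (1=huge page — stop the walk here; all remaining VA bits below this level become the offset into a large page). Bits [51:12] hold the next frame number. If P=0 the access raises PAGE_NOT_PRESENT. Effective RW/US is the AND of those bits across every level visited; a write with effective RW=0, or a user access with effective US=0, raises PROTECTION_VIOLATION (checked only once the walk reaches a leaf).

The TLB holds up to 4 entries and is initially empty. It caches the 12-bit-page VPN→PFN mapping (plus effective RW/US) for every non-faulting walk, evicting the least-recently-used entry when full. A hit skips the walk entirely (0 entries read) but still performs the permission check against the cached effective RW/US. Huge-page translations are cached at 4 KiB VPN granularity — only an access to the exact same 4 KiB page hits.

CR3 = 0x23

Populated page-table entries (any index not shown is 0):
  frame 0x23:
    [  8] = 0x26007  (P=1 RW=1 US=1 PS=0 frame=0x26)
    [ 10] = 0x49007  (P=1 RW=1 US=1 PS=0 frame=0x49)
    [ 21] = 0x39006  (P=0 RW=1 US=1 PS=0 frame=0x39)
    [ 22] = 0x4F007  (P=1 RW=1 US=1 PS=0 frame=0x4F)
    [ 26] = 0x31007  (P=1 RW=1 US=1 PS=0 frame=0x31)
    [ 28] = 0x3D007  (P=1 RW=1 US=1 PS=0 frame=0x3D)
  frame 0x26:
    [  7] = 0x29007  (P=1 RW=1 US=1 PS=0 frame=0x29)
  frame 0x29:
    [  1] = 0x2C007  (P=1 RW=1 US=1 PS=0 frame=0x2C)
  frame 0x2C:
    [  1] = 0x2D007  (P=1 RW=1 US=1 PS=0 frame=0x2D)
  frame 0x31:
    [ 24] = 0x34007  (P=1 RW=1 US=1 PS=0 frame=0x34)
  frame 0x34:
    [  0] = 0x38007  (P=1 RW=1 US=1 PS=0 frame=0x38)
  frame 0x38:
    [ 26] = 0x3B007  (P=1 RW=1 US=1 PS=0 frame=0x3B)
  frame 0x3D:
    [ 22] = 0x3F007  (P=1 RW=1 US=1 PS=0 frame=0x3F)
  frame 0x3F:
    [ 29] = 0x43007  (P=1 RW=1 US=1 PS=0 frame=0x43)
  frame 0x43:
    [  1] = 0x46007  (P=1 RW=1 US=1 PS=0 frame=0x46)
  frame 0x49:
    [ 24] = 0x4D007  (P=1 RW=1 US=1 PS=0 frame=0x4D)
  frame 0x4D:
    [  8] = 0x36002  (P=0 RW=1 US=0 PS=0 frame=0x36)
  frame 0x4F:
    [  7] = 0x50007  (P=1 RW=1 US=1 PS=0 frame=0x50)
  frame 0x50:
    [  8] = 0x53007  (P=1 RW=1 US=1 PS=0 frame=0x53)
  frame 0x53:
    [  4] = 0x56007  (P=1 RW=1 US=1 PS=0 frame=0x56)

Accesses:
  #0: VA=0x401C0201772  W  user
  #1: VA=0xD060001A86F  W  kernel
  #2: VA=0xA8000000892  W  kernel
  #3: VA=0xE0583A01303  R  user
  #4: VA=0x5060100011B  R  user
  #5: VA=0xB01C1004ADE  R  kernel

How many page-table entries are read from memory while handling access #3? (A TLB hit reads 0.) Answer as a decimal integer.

Walk each access:
#0 VA=0x401C0201772 (w,user):
  [0] read 0x23 idx=8: raw=0x26007 flags P=1 W=1 U=1 S=0
  [1] read 0x26 idx=7: raw=0x29007 flags P=1 W=1 U=1 S=0
  [2] read 0x29 idx=1: raw=0x2C007 flags P=1 W=1 U=1 S=0
  [3] read 0x2C idx=1: raw=0x2D007 flags P=1 W=1 U=1 S=0
  ✓ 0x2D772  — 4 lookups
#1 VA=0xD060001A86F (w,kernel):
  [0] read 0x23 idx=26: raw=0x31007 flags P=1 W=1 U=1 S=0
  [1] read 0x31 idx=24: raw=0x34007 flags P=1 W=1 U=1 S=0
  [2] read 0x34 idx=0: raw=0x38007 flags P=1 W=1 U=1 S=0
  [3] read 0x38 idx=26: raw=0x3B007 flags P=1 W=1 U=1 S=0
  ✓ 0x3B86F  — 4 lookups
#2 VA=0xA8000000892 (w,kernel):
  [0] read 0x23 idx=21: raw=0x39006 flags P=0 W=1 U=1 S=0
  ✗ PAGE_NOT_PRESENT  [1 reads]
#3 VA=0xE0583A01303 (r,user):
  [0] read 0x23 idx=28: raw=0x3D007 flags P=1 W=1 U=1 S=0
  [1] read 0x3D idx=22: raw=0x3F007 flags P=1 W=1 U=1 S=0
  [2] read 0x3F idx=29: raw=0x43007 flags P=1 W=1 U=1 S=0
  [3] read 0x43 idx=1: raw=0x46007 flags P=1 W=1 U=1 S=0
  ✓ 0x46303  — 4 lookups
#4 VA=0x5060100011B (r,user):
  [0] read 0x23 idx=10: raw=0x49007 flags P=1 W=1 U=1 S=0
  [1] read 0x49 idx=24: raw=0x4D007 flags P=1 W=1 U=1 S=0
  [2] read 0x4D idx=8: raw=0x36002 flags P=0 W=1 U=0 S=0
  ✗ PAGE_NOT_PRESENT  [3 reads]
#5 VA=0xB01C1004ADE (r,kernel):
  [0] read 0x23 idx=22: raw=0x4F007 flags P=1 W=1 U=1 S=0
  [1] read 0x4F idx=7: raw=0x50007 flags P=1 W=1 U=1 S=0
  [2] read 0x50 idx=8: raw=0x53007 flags P=1 W=1 U=1 S=0
  [3] read 0x53 idx=4: raw=0x56007 flags P=1 W=1 U=1 S=0
  ✓ 0x56ADE  — 4 lookups

Entries read for #3: 4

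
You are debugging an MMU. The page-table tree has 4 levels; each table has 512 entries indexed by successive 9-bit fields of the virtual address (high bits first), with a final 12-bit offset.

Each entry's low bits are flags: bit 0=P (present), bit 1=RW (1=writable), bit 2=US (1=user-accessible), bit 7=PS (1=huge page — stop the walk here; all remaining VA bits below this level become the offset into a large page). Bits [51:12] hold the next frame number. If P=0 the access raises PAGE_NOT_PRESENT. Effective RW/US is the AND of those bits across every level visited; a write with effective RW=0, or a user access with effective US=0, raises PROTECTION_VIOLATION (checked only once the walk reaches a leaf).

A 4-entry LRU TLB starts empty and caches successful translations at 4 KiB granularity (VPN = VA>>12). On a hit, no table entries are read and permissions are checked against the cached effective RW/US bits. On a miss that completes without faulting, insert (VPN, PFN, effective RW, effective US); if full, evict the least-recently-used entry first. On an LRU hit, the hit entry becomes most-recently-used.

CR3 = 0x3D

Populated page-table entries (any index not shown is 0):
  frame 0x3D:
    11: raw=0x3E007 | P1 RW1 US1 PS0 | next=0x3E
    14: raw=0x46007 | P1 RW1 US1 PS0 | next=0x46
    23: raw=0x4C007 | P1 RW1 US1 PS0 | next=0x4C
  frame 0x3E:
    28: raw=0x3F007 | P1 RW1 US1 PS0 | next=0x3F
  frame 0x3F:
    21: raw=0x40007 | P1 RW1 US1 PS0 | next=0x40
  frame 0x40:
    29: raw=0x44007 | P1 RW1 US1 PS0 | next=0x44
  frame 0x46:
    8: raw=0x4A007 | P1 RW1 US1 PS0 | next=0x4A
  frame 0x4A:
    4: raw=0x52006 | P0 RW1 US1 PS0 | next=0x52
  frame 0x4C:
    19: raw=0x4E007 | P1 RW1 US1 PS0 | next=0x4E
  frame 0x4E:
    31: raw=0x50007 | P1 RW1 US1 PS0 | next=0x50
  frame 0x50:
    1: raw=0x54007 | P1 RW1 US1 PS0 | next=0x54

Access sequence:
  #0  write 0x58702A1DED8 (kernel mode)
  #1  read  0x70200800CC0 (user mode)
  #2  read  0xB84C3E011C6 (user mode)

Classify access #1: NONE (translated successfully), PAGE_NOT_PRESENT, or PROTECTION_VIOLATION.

Walk each access:
#0 VA=0x58702A1DED8 (w,kernel):
  lvl0: tbl 0x3D, slot 11 ⇒ 0x3E007 (P1/RW1/US1/PS0)
  lvl1: tbl 0x3E, slot 28 ⇒ 0x3F007 (P1/RW1/US1/PS0)
  lvl2: tbl 0x3F, slot 21 ⇒ 0x40007 (P1/RW1/US1/PS0)
  lvl3: tbl 0x40, slot 29 ⇒ 0x44007 (P1/RW1/US1/PS0)
  ✓ 0x44ED8  — 4 lookups
#1 VA=0x70200800CC0 (r,user):
  lvl0: tbl 0x3D, slot 14 ⇒ 0x46007 (P1/RW1/US1/PS0)
  lvl1: tbl 0x46, slot 8 ⇒ 0x4A007 (P1/RW1/US1/PS0)
  lvl2: tbl 0x4A, slot 4 ⇒ 0x52006 (P0/RW1/US1/PS0)
  ✗ PAGE_NOT_PRESENT  [3 reads]
#2 VA=0xB84C3E011C6 (r,user):
  lvl0: tbl 0x3D, slot 23 ⇒ 0x4C007 (P1/RW1/US1/PS0)
  lvl1: tbl 0x4C, slot 19 ⇒ 0x4E007 (P1/RW1/US1/PS0)
  lvl2: tbl 0x4E, slot 31 ⇒ 0x50007 (P1/RW1/US1/PS0)
  lvl3: tbl 0x50, slot 1 ⇒ 0x54007 (P1/RW1/US1/PS0)
  ✓ 0x541C6  — 4 lookups

Access #1 fault: PAGE_NOT_PRESENT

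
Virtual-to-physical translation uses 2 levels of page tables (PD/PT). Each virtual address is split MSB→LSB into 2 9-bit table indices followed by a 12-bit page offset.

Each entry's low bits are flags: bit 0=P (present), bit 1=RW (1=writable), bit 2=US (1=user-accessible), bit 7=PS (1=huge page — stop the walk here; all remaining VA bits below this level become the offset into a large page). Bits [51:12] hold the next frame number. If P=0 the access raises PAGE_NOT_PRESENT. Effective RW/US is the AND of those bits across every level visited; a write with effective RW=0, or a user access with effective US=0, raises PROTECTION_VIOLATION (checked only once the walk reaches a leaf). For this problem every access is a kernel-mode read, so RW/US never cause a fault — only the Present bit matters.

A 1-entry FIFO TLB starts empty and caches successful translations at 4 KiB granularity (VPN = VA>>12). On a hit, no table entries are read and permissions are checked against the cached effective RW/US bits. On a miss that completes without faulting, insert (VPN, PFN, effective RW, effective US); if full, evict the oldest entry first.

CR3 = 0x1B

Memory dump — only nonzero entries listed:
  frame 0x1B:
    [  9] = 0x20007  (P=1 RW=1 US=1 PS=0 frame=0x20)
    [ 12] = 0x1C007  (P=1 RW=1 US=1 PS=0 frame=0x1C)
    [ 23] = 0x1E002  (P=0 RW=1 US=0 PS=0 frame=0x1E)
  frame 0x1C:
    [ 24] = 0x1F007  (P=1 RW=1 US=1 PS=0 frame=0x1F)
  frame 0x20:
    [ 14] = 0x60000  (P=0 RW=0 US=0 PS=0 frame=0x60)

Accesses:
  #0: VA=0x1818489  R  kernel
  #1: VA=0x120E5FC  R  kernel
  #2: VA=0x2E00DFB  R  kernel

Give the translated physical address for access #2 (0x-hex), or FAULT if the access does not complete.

Walk each access:
#0 VA=0x1818489 (r,kernel):
  [0] read 0x1B idx=12: raw=0x1C007 flags P=1 W=1 U=1 S=0
  [1] read 0x1C idx=24: raw=0x1F007 flags P=1 W=1 U=1 S=0
  → PA=0x1F489  (2 entries read)
#1 VA=0x120E5FC (r,kernel):
  [0] read 0x1B idx=9: raw=0x20007 flags P=1 W=1 U=1 S=0
  [1] read 0x20 idx=14: raw=0x60000 flags P=0 W=0 U=0 S=0
  ✗ PAGE_NOT_PRESENT  [2 reads]
#2 VA=0x2E00DFB (r,kernel):
  [0] read 0x1B idx=23: raw=0x1E002 flags P=0 W=1 U=0 S=0
  ✗ PAGE_NOT_PRESENT  [1 reads]

Access #2 PA: FAULT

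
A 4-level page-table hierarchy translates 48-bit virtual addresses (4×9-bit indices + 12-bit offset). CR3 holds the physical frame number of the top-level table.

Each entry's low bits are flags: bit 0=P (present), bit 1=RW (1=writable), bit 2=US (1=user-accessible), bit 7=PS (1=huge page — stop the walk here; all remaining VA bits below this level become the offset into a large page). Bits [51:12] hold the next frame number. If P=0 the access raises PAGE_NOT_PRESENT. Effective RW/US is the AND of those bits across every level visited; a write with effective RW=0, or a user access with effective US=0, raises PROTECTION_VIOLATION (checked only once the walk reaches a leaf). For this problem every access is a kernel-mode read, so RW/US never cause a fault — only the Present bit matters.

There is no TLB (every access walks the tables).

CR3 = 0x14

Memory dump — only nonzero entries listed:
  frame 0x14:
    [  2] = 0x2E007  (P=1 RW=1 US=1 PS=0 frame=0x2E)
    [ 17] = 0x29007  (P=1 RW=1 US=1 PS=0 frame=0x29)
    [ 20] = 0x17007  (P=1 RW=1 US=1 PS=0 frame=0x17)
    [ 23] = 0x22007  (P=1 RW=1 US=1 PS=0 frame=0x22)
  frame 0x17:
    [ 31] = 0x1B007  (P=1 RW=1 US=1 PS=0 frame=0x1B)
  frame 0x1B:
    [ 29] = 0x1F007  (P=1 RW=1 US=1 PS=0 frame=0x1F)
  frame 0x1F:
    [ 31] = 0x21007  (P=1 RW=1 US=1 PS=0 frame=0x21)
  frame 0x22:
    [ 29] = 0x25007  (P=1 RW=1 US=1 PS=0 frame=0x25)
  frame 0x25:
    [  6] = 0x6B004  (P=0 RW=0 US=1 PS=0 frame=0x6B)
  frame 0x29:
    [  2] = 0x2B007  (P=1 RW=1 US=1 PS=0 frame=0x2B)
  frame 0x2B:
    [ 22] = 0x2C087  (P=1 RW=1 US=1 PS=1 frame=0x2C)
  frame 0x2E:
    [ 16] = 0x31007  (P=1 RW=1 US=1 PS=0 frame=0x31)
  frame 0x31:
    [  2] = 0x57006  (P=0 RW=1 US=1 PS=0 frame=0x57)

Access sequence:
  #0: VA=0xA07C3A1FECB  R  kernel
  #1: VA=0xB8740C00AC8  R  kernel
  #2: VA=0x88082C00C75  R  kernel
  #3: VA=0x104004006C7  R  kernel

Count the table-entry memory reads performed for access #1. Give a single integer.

Per-access translation:
#0 VA=0xA07C3A1FECB (r,kernel):
  L0 @0x14[20] → 0x17007  P=1,RW=1,US=1,PS=0
  L1 @0x17[31] → 0x1B007  P=1,RW=1,US=1,PS=0
  L2 @0x1B[29] → 0x1F007  P=1,RW=1,US=1,PS=0
  L3 @0x1F[31] → 0x21007  P=1,RW=1,US=1,PS=0
  → PA=0x21ECB  (4 entries read)
#1 VA=0xB8740C00AC8 (r,kernel):
  L0 @0x14[23] → 0x22007  P=1,RW=1,US=1,PS=0
  L1 @0x22[29] → 0x25007  P=1,RW=1,US=1,PS=0
  L2 @0x25[6] → 0x6B004  P=0,RW=0,US=1,PS=0
  ⇒ fault: PAGE_NOT_PRESENT  — 3 lookups
#2 VA=0x88082C00C75 (r,kernel):
  L0 @0x14[17] → 0x29007  P=1,RW=1,US=1,PS=0
  L1 @0x29[2] → 0x2B007  P=1,RW=1,US=1,PS=0
  L2 @0x2B[22] → 0x2C087  P=1,RW=1,US=1,PS=1
  → PA=0x2CC75 (huge @L2)  (3 entries read)
#3 VA=0x104004006C7 (r,kernel):
  L0 @0x14[2] → 0x2E007  P=1,RW=1,US=1,PS=0
  L1 @0x2E[16] → 0x31007  P=1,RW=1,US=1,PS=0
  L2 @0x31[2] → 0x57006  P=0,RW=1,US=1,PS=0
  ⇒ fault: PAGE_NOT_PRESENT  — 3 lookups

Entries read for #1: 3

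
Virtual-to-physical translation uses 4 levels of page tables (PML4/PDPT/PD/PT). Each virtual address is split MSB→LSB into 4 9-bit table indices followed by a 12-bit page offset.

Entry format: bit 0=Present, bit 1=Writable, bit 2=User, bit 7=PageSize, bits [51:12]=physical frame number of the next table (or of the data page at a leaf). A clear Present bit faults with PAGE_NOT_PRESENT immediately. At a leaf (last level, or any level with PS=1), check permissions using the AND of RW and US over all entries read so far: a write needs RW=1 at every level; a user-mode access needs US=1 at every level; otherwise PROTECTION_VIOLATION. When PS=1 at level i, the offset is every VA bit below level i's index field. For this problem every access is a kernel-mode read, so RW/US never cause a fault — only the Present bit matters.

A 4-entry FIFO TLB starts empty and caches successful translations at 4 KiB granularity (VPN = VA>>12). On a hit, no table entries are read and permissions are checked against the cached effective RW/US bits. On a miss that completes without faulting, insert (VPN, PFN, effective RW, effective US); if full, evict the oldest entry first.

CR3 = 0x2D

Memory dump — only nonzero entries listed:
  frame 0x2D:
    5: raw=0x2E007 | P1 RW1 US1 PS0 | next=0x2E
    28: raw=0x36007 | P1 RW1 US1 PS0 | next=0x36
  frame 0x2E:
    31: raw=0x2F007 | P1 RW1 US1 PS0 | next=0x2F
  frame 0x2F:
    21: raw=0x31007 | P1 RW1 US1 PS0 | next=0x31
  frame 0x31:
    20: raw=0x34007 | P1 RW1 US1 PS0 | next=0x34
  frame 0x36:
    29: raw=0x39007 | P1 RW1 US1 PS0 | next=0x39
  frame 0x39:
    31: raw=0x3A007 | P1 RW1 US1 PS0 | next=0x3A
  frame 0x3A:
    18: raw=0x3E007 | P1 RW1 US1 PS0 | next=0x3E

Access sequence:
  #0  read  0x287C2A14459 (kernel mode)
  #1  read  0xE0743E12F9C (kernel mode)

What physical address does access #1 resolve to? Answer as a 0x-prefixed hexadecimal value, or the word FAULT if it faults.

Walk each access:
#0 VA=0x287C2A14459 (r,kernel):
  lvl0: tbl 0x2D, slot 5 ⇒ 0x2E007 (P1/RW1/US1/PS0)
  lvl1: tbl 0x2E, slot 31 ⇒ 0x2F007 (P1/RW1/US1/PS0)
  lvl2: tbl 0x2F, slot 21 ⇒ 0x31007 (P1/RW1/US1/PS0)
  lvl3: tbl 0x31, slot 20 ⇒ 0x34007 (P1/RW1/US1/PS0)
  → PA=0x34459  (4 entries read)
#1 VA=0xE0743E12F9C (r,kernel):
  lvl0: tbl 0x2D, slot 28 ⇒ 0x36007 (P1/RW1/US1/PS0)
  lvl1: tbl 0x36, slot 29 ⇒ 0x39007 (P1/RW1/US1/PS0)
  lvl2: tbl 0x39, slot 31 ⇒ 0x3A007 (P1/RW1/US1/PS0)
  lvl3: tbl 0x3A, slot 18 ⇒ 0x3E007 (P1/RW1/US1/PS0)
  → PA=0x3EF9C  (4 entries read)

Access #1 PA: 0x3EF9C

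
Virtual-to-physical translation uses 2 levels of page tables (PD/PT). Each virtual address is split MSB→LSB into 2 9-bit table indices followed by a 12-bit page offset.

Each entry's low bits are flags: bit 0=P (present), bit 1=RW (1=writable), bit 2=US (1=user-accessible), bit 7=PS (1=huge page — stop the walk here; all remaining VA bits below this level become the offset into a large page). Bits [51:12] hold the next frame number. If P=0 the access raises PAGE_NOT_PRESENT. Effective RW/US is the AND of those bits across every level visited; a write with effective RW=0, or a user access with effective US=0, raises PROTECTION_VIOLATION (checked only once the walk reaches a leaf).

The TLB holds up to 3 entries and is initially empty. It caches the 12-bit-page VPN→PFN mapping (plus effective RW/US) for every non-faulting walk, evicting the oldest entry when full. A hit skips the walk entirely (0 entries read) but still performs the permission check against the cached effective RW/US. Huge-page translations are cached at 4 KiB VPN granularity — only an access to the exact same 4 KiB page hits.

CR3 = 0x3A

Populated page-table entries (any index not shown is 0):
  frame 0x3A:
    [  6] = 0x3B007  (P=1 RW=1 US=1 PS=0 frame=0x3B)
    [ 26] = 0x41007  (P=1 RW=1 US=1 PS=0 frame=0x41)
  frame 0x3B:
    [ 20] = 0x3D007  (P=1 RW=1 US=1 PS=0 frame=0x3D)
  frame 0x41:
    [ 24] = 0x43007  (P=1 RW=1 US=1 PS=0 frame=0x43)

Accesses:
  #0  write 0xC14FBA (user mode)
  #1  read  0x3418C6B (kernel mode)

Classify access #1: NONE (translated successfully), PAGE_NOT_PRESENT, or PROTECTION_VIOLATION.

Trace:
#0 VA=0xC14FBA (w,user):
  [0] read 0x3A idx=6: raw=0x3B007 flags P=1 W=1 U=1 S=0
  [1] read 0x3B idx=20: raw=0x3D007 flags P=1 W=1 U=1 S=0
  ✓ 0x3DFBA  — 2 lookups
#1 VA=0x3418C6B (r,kernel):
  [0] read 0x3A idx=26: raw=0x41007 flags P=1 W=1 U=1 S=0
  [1] read 0x41 idx=24: raw=0x43007 flags P=1 W=1 U=1 S=0
  ✓ 0x43C6B  — 2 lookups

Access #1 fault: NONE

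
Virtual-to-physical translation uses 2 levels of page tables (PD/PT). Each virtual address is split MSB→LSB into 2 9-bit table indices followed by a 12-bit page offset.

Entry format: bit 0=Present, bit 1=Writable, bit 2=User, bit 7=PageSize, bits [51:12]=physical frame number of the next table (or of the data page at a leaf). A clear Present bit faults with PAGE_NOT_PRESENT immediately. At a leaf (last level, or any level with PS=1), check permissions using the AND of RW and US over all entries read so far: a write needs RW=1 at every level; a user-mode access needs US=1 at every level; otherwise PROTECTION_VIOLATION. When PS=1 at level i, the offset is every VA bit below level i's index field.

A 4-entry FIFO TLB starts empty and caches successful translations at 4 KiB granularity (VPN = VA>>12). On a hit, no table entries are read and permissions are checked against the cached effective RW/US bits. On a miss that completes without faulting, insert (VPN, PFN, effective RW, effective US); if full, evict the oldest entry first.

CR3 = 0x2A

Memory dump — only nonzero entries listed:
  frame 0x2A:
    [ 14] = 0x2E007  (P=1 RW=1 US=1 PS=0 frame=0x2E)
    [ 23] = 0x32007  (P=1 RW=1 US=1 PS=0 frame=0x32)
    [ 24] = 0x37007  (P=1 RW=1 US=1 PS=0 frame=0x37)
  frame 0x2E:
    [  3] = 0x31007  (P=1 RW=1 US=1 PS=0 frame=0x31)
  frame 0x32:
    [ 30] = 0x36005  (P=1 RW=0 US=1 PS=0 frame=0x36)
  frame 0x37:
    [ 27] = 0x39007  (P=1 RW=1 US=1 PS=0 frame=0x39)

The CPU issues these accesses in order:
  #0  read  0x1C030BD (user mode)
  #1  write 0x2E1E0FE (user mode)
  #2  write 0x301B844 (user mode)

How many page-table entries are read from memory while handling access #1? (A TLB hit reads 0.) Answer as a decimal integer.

Walk each access:
#0 VA=0x1C030BD (r,user):
  [0] read 0x2A idx=14: raw=0x2E007 flags P=1 W=1 U=1 S=0
  [1] read 0x2E idx=3: raw=0x31007 flags P=1 W=1 U=1 S=0
  ✓ 0x310BD  — 2 lookups
#1 VA=0x2E1E0FE (w,user):
  [0] read 0x2A idx=23: raw=0x32007 flags P=1 W=1 U=1 S=0
  [1] read 0x32 idx=30: raw=0x36005 flags P=1 W=0 U=1 S=0
  ✗ PROTECTION_VIOLATION  [2 reads]
#2 VA=0x301B844 (w,user):
  [0] read 0x2A idx=24: raw=0x37007 flags P=1 W=1 U=1 S=0
  [1] read 0x37 idx=27: raw=0x39007 flags P=1 W=1 U=1 S=0
  ✓ 0x39844  — 2 lookups

Entries read for #1: 2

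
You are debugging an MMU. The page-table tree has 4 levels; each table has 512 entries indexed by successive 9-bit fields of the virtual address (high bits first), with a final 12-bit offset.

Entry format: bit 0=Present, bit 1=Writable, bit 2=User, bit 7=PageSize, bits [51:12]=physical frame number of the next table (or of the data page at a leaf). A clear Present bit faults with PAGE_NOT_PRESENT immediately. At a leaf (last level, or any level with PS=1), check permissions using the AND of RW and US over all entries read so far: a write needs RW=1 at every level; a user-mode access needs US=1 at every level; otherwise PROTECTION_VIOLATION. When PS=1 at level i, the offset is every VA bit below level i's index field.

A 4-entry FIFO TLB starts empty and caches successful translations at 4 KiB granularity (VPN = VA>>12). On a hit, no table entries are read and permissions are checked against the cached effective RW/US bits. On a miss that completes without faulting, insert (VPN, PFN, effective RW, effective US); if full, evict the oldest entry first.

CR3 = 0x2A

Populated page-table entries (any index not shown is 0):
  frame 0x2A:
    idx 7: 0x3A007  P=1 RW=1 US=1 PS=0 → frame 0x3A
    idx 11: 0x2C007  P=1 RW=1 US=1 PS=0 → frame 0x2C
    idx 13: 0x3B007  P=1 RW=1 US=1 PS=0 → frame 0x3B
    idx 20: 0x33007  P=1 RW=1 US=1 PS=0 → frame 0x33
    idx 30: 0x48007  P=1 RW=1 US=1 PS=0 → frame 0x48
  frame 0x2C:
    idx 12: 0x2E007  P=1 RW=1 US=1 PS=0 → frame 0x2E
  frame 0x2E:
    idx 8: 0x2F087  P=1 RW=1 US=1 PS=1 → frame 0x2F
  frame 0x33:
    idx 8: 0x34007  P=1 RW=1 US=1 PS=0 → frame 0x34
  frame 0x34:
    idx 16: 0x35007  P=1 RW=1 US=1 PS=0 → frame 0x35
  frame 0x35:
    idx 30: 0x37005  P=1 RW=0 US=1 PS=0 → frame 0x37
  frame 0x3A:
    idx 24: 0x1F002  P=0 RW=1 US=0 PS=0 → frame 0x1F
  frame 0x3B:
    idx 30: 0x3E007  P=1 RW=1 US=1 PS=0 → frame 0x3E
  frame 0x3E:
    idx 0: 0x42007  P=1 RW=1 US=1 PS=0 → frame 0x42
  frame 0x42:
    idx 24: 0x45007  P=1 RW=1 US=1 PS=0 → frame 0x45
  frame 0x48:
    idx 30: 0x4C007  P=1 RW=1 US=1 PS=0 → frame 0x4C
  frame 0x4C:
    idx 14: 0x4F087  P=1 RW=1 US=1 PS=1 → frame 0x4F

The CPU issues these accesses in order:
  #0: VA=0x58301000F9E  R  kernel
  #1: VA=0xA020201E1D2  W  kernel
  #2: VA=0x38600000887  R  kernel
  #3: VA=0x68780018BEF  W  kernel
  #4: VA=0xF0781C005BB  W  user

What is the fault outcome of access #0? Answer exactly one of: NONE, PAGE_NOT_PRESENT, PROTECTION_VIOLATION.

Walk each access:
#0 VA=0x58301000F9E (r,kernel):
  L0: frame=0x2A idx=11 entry=0x2C007 [P=1 RW=1 US=1 PS=0]
  L1: frame=0x2C idx=12 entry=0x2E007 [P=1 RW=1 US=1 PS=0]
  L2: frame=0x2E idx=8 entry=0x2F087 [P=1 RW=1 US=1 PS=1]
  ✓ 0x2FF9E (huge @L2)  — 3 lookups
#1 VA=0xA020201E1D2 (w,kernel):
  L0: frame=0x2A idx=20 entry=0x33007 [P=1 RW=1 US=1 PS=0]
  L1: frame=0x33 idx=8 entry=0x34007 [P=1 RW=1 US=1 PS=0]
  L2: frame=0x34 idx=16 entry=0x35007 [P=1 RW=1 US=1 PS=0]
  L3: frame=0x35 idx=30 entry=0x37005 [P=1 RW=0 US=1 PS=0]
  → PROTECTION_VIOLATION  (4 entries read)
#2 VA=0x38600000887 (r,kernel):
  L0: frame=0x2A idx=7 entry=0x3A007 [P=1 RW=1 US=1 PS=0]
  L1: frame=0x3A idx=24 entry=0x1F002 [P=0 RW=1 US=0 PS=0]
  → PAGE_NOT_PRESENT  (2 entries read)
#3 VA=0x68780018BEF (w,kernel):
  L0: frame=0x2A idx=13 entry=0x3B007 [P=1 RW=1 US=1 PS=0]
  L1: frame=0x3B idx=30 entry=0x3E007 [P=1 RW=1 US=1 PS=0]
  L2: frame=0x3E idx=0 entry=0x42007 [P=1 RW=1 US=1 PS=0]
  L3: frame=0x42 idx=24 entry=0x45007 [P=1 RW=1 US=1 PS=0]
  ✓ 0x45BEF  — 4 lookups
#4 VA=0xF0781C005BB (w,user):
  L0: frame=0x2A idx=30 entry=0x48007 [P=1 RW=1 US=1 PS=0]
  L1: frame=0x48 idx=30 entry=0x4C007 [P=1 RW=1 US=1 PS=0]
  L2: frame=0x4C idx=14 entry=0x4F087 [P=1 RW=1 US=1 PS=1]
  ✓ 0x4F5BB (huge @L2)  — 3 lookups

Access #0 fault: NONE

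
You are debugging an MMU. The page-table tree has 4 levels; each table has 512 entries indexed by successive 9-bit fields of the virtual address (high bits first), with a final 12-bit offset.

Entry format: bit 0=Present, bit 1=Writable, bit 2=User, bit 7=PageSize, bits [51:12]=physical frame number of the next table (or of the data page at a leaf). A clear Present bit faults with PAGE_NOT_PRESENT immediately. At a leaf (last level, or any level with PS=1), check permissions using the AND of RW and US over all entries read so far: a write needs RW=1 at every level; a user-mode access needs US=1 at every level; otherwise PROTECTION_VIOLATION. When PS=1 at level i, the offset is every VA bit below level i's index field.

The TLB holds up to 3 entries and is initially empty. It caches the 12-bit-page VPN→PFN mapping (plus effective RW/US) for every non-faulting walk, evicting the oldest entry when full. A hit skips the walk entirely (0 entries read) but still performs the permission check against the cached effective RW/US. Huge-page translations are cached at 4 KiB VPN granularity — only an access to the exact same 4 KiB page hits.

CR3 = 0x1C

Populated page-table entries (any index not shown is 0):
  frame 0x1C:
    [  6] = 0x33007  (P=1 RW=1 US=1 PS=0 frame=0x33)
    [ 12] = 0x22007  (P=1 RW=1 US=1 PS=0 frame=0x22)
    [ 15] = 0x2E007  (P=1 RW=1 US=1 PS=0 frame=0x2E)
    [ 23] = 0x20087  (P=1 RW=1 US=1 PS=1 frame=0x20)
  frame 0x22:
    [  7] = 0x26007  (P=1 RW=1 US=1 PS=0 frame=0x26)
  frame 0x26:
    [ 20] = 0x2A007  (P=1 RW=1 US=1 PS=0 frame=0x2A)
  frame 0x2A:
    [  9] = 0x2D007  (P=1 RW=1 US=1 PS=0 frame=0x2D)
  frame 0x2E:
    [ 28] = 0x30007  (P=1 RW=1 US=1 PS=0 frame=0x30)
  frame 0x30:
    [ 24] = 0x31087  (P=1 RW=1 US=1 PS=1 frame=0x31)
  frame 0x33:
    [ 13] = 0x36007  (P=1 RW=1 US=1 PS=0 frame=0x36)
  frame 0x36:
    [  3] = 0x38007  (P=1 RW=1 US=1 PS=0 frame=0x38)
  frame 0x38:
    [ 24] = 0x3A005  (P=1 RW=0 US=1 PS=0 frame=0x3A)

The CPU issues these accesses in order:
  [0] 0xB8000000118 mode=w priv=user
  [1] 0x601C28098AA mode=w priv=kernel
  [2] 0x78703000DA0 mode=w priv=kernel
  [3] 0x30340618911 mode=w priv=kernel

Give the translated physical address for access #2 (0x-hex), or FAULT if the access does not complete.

Trace:
#0 VA=0xB8000000118 (w,user):
  [0] read 0x1C idx=23: raw=0x20087 flags P=1 W=1 U=1 S=1
  ✓ 0x20118 (huge @L0)  — 1 lookups
#1 VA=0x601C28098AA (w,kernel):
  [0] read 0x1C idx=12: raw=0x22007 flags P=1 W=1 U=1 S=0
  [1] read 0x22 idx=7: raw=0x26007 flags P=1 W=1 U=1 S=0
  [2] read 0x26 idx=20: raw=0x2A007 flags P=1 W=1 U=1 S=0
  [3] read 0x2A idx=9: raw=0x2D007 flags P=1 W=1 U=1 S=0
  ✓ 0x2D8AA  — 4 lookups
#2 VA=0x78703000DA0 (w,kernel):
  [0] read 0x1C idx=15: raw=0x2E007 flags P=1 W=1 U=1 S=0
  [1] read 0x2E idx=28: raw=0x30007 flags P=1 W=1 U=1 S=0
  [2] read 0x30 idx=24: raw=0x31087 flags P=1 W=1 U=1 S=1
  ✓ 0x31DA0 (huge @L2)  — 3 lookups
#3 VA=0x30340618911 (w,kernel):
  [0] read 0x1C idx=6: raw=0x33007 flags P=1 W=1 U=1 S=0
  [1] read 0x33 idx=13: raw=0x36007 flags P=1 W=1 U=1 S=0
  [2] read 0x36 idx=3: raw=0x38007 flags P=1 W=1 U=1 S=0
  [3] read 0x38 idx=24: raw=0x3A005 flags P=1 W=0 U=1 S=0
  ⇒ fault: PROTECTION_VIOLATION  — 4 lookups

Access #2 PA: 0x31DA0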